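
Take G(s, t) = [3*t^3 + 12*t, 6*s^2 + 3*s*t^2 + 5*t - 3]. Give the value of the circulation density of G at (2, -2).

-12

∂G₂/∂s = 12*s + 3*t^2
∂G₁/∂t = 9*t^2 + 12
Scalar curl = 12*s - 6*t^2 - 12
At (2, -2): -12.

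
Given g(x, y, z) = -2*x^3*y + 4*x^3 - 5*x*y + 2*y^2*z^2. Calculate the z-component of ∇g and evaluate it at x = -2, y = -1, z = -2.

-8

(∇g)_3 = ∂g/∂z = 4*y^2*z
At (-2, -1, -2): -8.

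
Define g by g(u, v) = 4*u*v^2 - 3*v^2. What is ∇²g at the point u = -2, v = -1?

-22

∂²g/∂u² = 0
∂²g/∂v² = 2*(4*u - 3)
∇²g = 8*u - 6
At (-2, -1): -22.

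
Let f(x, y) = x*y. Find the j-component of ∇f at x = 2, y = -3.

2

(∇f)_2 = ∂f/∂y = x
At (2, -3): 2.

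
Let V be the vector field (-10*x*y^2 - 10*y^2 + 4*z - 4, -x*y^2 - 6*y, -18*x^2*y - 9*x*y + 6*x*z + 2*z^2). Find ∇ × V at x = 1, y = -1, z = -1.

(∇×V)₁ = ∂V₃/∂y − ∂V₂/∂z = -18*x^2 - 9*x
(∇×V)₂ = ∂V₁/∂z − ∂V₃/∂x = 36*x*y + 9*y - 6*z + 4
(∇×V)₃ = ∂V₂/∂x − ∂V₁/∂y = 20*x*y - y^2 + 20*y
∇×V = (-18*x^2 - 9*x, 36*x*y + 9*y - 6*z + 4, 20*x*y - y^2 + 20*y)
At (1, -1, -1): (-27, -35, -41).

(-27, -35, -41)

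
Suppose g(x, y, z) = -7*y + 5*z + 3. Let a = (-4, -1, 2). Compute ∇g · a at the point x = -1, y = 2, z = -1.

17

∂g/∂x = 0
∂g/∂y = -7
∂g/∂z = 5
∇g at (-1, 2, -1) = (0, -7, 5)
∇g · a = (0)(-4) + (-7)(-1) + (5)(2) = 17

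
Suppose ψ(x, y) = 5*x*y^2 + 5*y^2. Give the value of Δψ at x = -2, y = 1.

-10

∂²ψ/∂x² = 0
∂²ψ/∂y² = 10*(x + 1)
∇²ψ = 10*x + 10
At (-2, 1): -10.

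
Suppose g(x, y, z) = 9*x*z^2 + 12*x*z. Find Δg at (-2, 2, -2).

∂²g/∂x² = 0
∂²g/∂y² = 0
∂²g/∂z² = 18*x
∇²g = 18*x
At (-2, 2, -2): -36.

-36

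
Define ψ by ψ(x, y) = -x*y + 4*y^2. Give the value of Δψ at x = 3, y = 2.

8

∂²ψ/∂x² = 0
∂²ψ/∂y² = 8
∇²ψ = 8
At (3, 2): 8.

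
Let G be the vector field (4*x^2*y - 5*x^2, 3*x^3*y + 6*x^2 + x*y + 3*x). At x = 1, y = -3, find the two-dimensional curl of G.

∂G₂/∂x = 9*x^2*y + 12*x + y + 3
∂G₁/∂y = 4*x^2
Scalar curl = 9*x^2*y - 4*x^2 + 12*x + y + 3
At (1, -3): -19.

-19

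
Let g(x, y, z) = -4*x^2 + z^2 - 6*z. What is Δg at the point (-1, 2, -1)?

∂²g/∂x² = -8
∂²g/∂y² = 0
∂²g/∂z² = 2
∇²g = -6
At (-1, 2, -1): -6.

-6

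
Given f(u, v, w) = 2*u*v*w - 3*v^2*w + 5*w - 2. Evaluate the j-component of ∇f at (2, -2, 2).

(∇f)_2 = ∂f/∂v = 2*u*w - 6*v*w
At (2, -2, 2): 32.

32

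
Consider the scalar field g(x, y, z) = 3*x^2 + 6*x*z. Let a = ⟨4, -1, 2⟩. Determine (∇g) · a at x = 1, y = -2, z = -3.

∂g/∂x = 6*x + 6*z
∂g/∂y = 0
∂g/∂z = 6*x
∇g at (1, -2, -3) = (-12, 0, 6)
∇g · a = (-12)(4) + (0)(-1) + (6)(2) = -36

-36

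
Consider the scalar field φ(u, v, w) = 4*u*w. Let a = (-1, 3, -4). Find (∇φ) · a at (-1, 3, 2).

8

∂φ/∂u = 4*w
∂φ/∂v = 0
∂φ/∂w = 4*u
∇φ at (-1, 3, 2) = (8, 0, -4)
∇φ · a = (8)(-1) + (0)(3) + (-4)(-4) = 8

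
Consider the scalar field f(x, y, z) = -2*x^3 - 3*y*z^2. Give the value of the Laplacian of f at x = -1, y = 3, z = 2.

∂²f/∂x² = -12*x
∂²f/∂y² = 0
∂²f/∂z² = -6*y
∇²f = -12*x - 6*y
At (-1, 3, 2): -6.

-6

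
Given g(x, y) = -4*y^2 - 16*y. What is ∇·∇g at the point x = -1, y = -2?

-8

∂²g/∂x² = 0
∂²g/∂y² = -8
∇²g = -8
At (-1, -2): -8.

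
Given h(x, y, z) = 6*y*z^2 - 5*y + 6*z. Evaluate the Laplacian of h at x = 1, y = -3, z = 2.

-36

∂²h/∂x² = 0
∂²h/∂y² = 0
∂²h/∂z² = 12*y
∇²h = 12*y
At (1, -3, 2): -36.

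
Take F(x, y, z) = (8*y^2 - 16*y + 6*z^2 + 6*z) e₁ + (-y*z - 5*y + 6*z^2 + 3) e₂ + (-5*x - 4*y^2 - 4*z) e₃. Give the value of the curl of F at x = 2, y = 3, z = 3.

(∇×F)₁ = ∂F₃/∂y − ∂F₂/∂z = -7*y - 12*z
(∇×F)₂ = ∂F₁/∂z − ∂F₃/∂x = 12*z + 11
(∇×F)₃ = ∂F₂/∂x − ∂F₁/∂y = -16*y + 16
∇×F = (-7*y - 12*z, 12*z + 11, -16*y + 16)
At (2, 3, 3): (-57, 47, -32).

(-57, 47, -32)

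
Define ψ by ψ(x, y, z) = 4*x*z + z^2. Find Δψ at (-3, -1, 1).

∂²ψ/∂x² = 0
∂²ψ/∂y² = 0
∂²ψ/∂z² = 2
∇²ψ = 2
At (-3, -1, 1): 2.

2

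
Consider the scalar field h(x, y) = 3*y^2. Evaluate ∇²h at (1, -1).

∂²h/∂x² = 0
∂²h/∂y² = 6
∇²h = 6
At (1, -1): 6.

6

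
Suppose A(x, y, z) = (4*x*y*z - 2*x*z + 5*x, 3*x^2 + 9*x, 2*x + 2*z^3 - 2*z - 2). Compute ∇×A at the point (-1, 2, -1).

(∇×A)₁ = ∂A₃/∂y − ∂A₂/∂z = 0
(∇×A)₂ = ∂A₁/∂z − ∂A₃/∂x = 4*x*y - 2*x - 2
(∇×A)₃ = ∂A₂/∂x − ∂A₁/∂y = -4*x*z + 6*x + 9
∇×A = (0, 4*x*y - 2*x - 2, -4*x*z + 6*x + 9)
At (-1, 2, -1): (0, -8, -1).

(0, -8, -1)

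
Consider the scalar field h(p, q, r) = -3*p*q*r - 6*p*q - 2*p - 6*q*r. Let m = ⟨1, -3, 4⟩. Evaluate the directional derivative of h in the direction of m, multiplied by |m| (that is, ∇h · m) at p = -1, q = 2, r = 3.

-47

∂h/∂p = -3*q*r - 6*q - 2
∂h/∂q = -3*p*r - 6*p - 6*r
∂h/∂r = -3*p*q - 6*q
∇h at (-1, 2, 3) = (-32, -3, -6)
∇h · m = (-32)(1) + (-3)(-3) + (-6)(4) = -47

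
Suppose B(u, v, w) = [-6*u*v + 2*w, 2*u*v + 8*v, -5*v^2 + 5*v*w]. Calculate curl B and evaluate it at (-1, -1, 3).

(25, 2, -8)

(∇×B)₁ = ∂B₃/∂v − ∂B₂/∂w = -10*v + 5*w
(∇×B)₂ = ∂B₁/∂w − ∂B₃/∂u = 2
(∇×B)₃ = ∂B₂/∂u − ∂B₁/∂v = 6*u + 2*v
∇×B = (-10*v + 5*w, 2, 6*u + 2*v)
At (-1, -1, 3): (25, 2, -8).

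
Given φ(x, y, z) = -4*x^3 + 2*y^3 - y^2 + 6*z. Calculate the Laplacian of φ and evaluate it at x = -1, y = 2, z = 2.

46

∂²φ/∂x² = -24*x
∂²φ/∂y² = 2*(6*y - 1)
∂²φ/∂z² = 0
∇²φ = -24*x + 12*y - 2
At (-1, 2, 2): 46.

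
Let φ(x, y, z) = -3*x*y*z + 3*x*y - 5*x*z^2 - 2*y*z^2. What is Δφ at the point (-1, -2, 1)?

18

∂²φ/∂x² = 0
∂²φ/∂y² = 0
∂²φ/∂z² = -2*(5*x + 2*y)
∇²φ = -10*x - 4*y
At (-1, -2, 1): 18.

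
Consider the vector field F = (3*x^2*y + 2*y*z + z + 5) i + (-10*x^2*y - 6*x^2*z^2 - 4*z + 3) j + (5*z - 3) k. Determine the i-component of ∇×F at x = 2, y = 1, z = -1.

(∇×F)_1 = ∂F₃/∂y − ∂F₂/∂z
= 0 − (-12*x^2*z - 4)
= 12*x^2*z + 4
At (2, 1, -1): -44.

-44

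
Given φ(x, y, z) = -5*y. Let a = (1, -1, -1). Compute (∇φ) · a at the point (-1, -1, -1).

5

∂φ/∂x = 0
∂φ/∂y = -5
∂φ/∂z = 0
∇φ at (-1, -1, -1) = (0, -5, 0)
∇φ · a = (0)(1) + (-5)(-1) + (0)(-1) = 5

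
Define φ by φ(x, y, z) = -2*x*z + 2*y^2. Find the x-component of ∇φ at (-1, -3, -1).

(∇φ)_1 = ∂φ/∂x = -2*z
At (-1, -3, -1): 2.

2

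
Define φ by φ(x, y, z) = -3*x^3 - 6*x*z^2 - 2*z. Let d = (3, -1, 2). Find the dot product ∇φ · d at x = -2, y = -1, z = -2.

-280

∂φ/∂x = -9*x^2 - 6*z^2
∂φ/∂y = 0
∂φ/∂z = -12*x*z - 2
∇φ at (-2, -1, -2) = (-60, 0, -50)
∇φ · d = (-60)(3) + (0)(-1) + (-50)(2) = -280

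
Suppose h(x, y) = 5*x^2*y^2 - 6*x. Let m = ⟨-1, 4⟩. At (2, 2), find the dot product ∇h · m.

∂h/∂x = 10*x*y^2 - 6
∂h/∂y = 10*x^2*y
∇h at (2, 2) = (74, 80)
∇h · m = (74)(-1) + (80)(4) = 246

246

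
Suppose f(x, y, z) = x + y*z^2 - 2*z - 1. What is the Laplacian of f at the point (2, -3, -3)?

-6

∂²f/∂x² = 0
∂²f/∂y² = 0
∂²f/∂z² = 2*y
∇²f = 2*y
At (2, -3, -3): -6.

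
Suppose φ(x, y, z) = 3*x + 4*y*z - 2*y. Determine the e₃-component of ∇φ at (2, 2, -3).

8

(∇φ)_3 = ∂φ/∂z = 4*y
At (2, 2, -3): 8.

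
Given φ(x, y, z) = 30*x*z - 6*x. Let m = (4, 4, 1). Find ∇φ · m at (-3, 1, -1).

-234

∂φ/∂x = 30*z - 6
∂φ/∂y = 0
∂φ/∂z = 30*x
∇φ at (-3, 1, -1) = (-36, 0, -90)
∇φ · m = (-36)(4) + (0)(4) + (-90)(1) = -234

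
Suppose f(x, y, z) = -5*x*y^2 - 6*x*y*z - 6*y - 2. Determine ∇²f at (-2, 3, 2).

∂²f/∂x² = 0
∂²f/∂y² = -10*x
∂²f/∂z² = 0
∇²f = -10*x
At (-2, 3, 2): 20.

20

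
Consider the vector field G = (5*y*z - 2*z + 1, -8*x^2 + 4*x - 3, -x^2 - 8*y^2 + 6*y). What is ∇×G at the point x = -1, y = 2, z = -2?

(∇×G)₁ = ∂G₃/∂y − ∂G₂/∂z = -16*y + 6
(∇×G)₂ = ∂G₁/∂z − ∂G₃/∂x = 2*x + 5*y - 2
(∇×G)₃ = ∂G₂/∂x − ∂G₁/∂y = -16*x - 5*z + 4
∇×G = (-16*y + 6, 2*x + 5*y - 2, -16*x - 5*z + 4)
At (-1, 2, -2): (-26, 6, 30).

(-26, 6, 30)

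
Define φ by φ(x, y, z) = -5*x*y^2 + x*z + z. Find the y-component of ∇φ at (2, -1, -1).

20

(∇φ)_2 = ∂φ/∂y = -10*x*y
At (2, -1, -1): 20.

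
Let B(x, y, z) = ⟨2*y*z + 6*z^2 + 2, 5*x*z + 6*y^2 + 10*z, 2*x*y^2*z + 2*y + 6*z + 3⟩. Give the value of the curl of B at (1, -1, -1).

(-9, -12, -3)

(∇×B)₁ = ∂B₃/∂y − ∂B₂/∂z = 4*x*y*z - 5*x - 8
(∇×B)₂ = ∂B₁/∂z − ∂B₃/∂x = -2*y^2*z + 2*y + 12*z
(∇×B)₃ = ∂B₂/∂x − ∂B₁/∂y = 3*z
∇×B = (4*x*y*z - 5*x - 8, -2*y^2*z + 2*y + 12*z, 3*z)
At (1, -1, -1): (-9, -12, -3).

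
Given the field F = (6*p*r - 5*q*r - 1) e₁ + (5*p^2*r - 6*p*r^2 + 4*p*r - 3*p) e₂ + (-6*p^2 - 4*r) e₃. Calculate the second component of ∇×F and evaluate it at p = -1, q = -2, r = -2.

-8

(∇×F)_2 = ∂F₁/∂r − ∂F₃/∂p
= 6*p - 5*q − (-12*p)
= 18*p - 5*q
At (-1, -2, -2): -8.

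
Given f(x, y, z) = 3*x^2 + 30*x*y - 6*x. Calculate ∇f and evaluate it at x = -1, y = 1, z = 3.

∂f/∂x = 6*x + 30*y - 6
∂f/∂y = 30*x
∂f/∂z = 0
∇f = (6*x + 30*y - 6, 30*x, 0)
At (-1, 1, 3): (18, -30, 0).

(18, -30, 0)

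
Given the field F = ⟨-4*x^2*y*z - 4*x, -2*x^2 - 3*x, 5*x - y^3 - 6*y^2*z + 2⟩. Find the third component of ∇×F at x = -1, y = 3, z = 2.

9

(∇×F)_3 = ∂F₂/∂x − ∂F₁/∂y
= -4*x - 3 − (-4*x^2*z)
= 4*x^2*z - 4*x - 3
At (-1, 3, 2): 9.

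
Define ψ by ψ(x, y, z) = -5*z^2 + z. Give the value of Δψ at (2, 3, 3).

∂²ψ/∂x² = 0
∂²ψ/∂y² = 0
∂²ψ/∂z² = -10
∇²ψ = -10
At (2, 3, 3): -10.

-10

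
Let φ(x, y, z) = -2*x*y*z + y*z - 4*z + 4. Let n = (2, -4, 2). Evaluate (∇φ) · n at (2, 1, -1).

∂φ/∂x = -2*y*z
∂φ/∂y = -2*x*z + z
∂φ/∂z = -2*x*y + y - 4
∇φ at (2, 1, -1) = (2, 3, -7)
∇φ · n = (2)(2) + (3)(-4) + (-7)(2) = -22

-22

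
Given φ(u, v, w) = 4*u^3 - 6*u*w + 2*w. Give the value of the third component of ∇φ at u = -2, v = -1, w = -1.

(∇φ)_3 = ∂φ/∂w = -6*u + 2
At (-2, -1, -1): 14.

14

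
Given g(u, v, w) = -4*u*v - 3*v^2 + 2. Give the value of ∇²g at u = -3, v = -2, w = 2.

-6

∂²g/∂u² = 0
∂²g/∂v² = -6
∂²g/∂w² = 0
∇²g = -6
At (-3, -2, 2): -6.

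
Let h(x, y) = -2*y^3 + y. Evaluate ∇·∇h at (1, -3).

∂²h/∂x² = 0
∂²h/∂y² = -12*y
∇²h = -12*y
At (1, -3): 36.

36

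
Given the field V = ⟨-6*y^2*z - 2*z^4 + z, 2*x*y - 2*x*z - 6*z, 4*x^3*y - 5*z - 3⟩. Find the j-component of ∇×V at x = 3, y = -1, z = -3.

(∇×V)_2 = ∂V₁/∂z − ∂V₃/∂x
= -6*y^2 - 8*z^3 + 1 − (12*x^2*y)
= -12*x^2*y - 6*y^2 - 8*z^3 + 1
At (3, -1, -3): 319.

319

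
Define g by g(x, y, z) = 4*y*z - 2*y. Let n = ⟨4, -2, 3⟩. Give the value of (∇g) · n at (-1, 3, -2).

∂g/∂x = 0
∂g/∂y = 4*z - 2
∂g/∂z = 4*y
∇g at (-1, 3, -2) = (0, -10, 12)
∇g · n = (0)(4) + (-10)(-2) + (12)(3) = 56

56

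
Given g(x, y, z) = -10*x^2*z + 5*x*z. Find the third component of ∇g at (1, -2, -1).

-5

(∇g)_3 = ∂g/∂z = -10*x^2 + 5*x
At (1, -2, -1): -5.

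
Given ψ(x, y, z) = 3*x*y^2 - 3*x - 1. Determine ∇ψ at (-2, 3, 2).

(24, -36, 0)

∂ψ/∂x = 3*y^2 - 3
∂ψ/∂y = 6*x*y
∂ψ/∂z = 0
∇ψ = (3*y^2 - 3, 6*x*y, 0)
At (-2, 3, 2): (24, -36, 0).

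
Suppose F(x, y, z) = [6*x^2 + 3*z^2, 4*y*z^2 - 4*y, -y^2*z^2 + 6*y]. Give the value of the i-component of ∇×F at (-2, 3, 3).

-120

(∇×F)_1 = ∂F₃/∂y − ∂F₂/∂z
= -2*y*z^2 + 6 − (8*y*z)
= -2*y*z^2 - 8*y*z + 6
At (-2, 3, 3): -120.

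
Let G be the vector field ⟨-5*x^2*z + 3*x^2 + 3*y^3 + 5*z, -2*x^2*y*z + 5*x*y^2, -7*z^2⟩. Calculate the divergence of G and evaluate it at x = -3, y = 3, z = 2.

∂G₁/∂x = -10*x*z + 6*x
∂G₂/∂y = -2*x^2*z + 10*x*y
∂G₃/∂z = -14*z
∇·G = -2*x^2*z + 10*x*y - 10*x*z + 6*x - 14*z
At (-3, 3, 2): -112.

-112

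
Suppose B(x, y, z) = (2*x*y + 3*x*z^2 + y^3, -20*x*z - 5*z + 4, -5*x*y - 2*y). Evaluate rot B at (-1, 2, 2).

(-12, -2, -50)

(∇×B)₁ = ∂B₃/∂y − ∂B₂/∂z = 15*x + 3
(∇×B)₂ = ∂B₁/∂z − ∂B₃/∂x = 6*x*z + 5*y
(∇×B)₃ = ∂B₂/∂x − ∂B₁/∂y = -2*x - 3*y^2 - 20*z
∇×B = (15*x + 3, 6*x*z + 5*y, -2*x - 3*y^2 - 20*z)
At (-1, 2, 2): (-12, -2, -50).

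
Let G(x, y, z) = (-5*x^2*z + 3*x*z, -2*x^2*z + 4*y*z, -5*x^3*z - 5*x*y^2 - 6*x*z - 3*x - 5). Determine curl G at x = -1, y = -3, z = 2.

(∇×G)₁ = ∂G₃/∂y − ∂G₂/∂z = 2*x^2 - 10*x*y - 4*y
(∇×G)₂ = ∂G₁/∂z − ∂G₃/∂x = 15*x^2*z - 5*x^2 + 3*x + 5*y^2 + 6*z + 3
(∇×G)₃ = ∂G₂/∂x − ∂G₁/∂y = -4*x*z
∇×G = (2*x^2 - 10*x*y - 4*y, 15*x^2*z - 5*x^2 + 3*x + 5*y^2 + 6*z + 3, -4*x*z)
At (-1, -3, 2): (-16, 82, 8).

(-16, 82, 8)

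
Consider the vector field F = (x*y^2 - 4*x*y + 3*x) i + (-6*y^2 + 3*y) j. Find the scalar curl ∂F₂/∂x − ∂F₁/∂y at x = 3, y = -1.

18

∂F₂/∂x = 0
∂F₁/∂y = 2*x*y - 4*x
Scalar curl = -2*x*y + 4*x
At (3, -1): 18.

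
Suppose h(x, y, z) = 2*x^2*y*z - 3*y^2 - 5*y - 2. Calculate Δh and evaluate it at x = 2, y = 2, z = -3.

∂²h/∂x² = 4*y*z
∂²h/∂y² = -6
∂²h/∂z² = 0
∇²h = 4*y*z - 6
At (2, 2, -3): -30.

-30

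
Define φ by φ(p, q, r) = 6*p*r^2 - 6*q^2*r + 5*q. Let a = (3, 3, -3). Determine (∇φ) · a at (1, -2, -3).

∂φ/∂p = 6*r^2
∂φ/∂q = -12*q*r + 5
∂φ/∂r = 12*p*r - 6*q^2
∇φ at (1, -2, -3) = (54, -67, -60)
∇φ · a = (54)(3) + (-67)(3) + (-60)(-3) = 141

141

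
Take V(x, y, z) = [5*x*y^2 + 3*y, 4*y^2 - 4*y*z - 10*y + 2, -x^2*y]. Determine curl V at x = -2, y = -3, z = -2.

(∇×V)₁ = ∂V₃/∂y − ∂V₂/∂z = -x^2 + 4*y
(∇×V)₂ = ∂V₁/∂z − ∂V₃/∂x = 2*x*y
(∇×V)₃ = ∂V₂/∂x − ∂V₁/∂y = -10*x*y - 3
∇×V = (-x^2 + 4*y, 2*x*y, -10*x*y - 3)
At (-2, -3, -2): (-16, 12, -63).

(-16, 12, -63)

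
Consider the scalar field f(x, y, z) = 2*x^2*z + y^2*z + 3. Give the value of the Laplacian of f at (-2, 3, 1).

∂²f/∂x² = 4*z
∂²f/∂y² = 2*z
∂²f/∂z² = 0
∇²f = 6*z
At (-2, 3, 1): 6.

6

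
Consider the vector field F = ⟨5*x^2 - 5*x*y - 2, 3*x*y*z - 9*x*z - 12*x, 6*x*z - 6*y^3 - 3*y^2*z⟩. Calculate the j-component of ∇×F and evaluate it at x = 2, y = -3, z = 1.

(∇×F)_2 = ∂F₁/∂z − ∂F₃/∂x
= 0 − (6*z)
= -6*z
At (2, -3, 1): -6.

-6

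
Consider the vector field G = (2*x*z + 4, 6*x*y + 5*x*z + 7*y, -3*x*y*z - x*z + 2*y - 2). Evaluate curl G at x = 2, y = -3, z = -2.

(4, 20, -28)

(∇×G)₁ = ∂G₃/∂y − ∂G₂/∂z = -3*x*z - 5*x + 2
(∇×G)₂ = ∂G₁/∂z − ∂G₃/∂x = 2*x + 3*y*z + z
(∇×G)₃ = ∂G₂/∂x − ∂G₁/∂y = 6*y + 5*z
∇×G = (-3*x*z - 5*x + 2, 2*x + 3*y*z + z, 6*y + 5*z)
At (2, -3, -2): (4, 20, -28).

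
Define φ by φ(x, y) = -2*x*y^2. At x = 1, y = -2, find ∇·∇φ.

-4

∂²φ/∂x² = 0
∂²φ/∂y² = -4*x
∇²φ = -4*x
At (1, -2): -4.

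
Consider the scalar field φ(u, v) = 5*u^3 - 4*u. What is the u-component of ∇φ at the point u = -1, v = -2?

(∇φ)_1 = ∂φ/∂u = 15*u^2 - 4
At (-1, -2): 11.

11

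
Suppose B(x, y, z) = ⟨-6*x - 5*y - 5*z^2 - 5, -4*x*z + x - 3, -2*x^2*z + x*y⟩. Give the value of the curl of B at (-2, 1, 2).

(∇×B)₁ = ∂B₃/∂y − ∂B₂/∂z = 5*x
(∇×B)₂ = ∂B₁/∂z − ∂B₃/∂x = 4*x*z - y - 10*z
(∇×B)₃ = ∂B₂/∂x − ∂B₁/∂y = -4*z + 6
∇×B = (5*x, 4*x*z - y - 10*z, -4*z + 6)
At (-2, 1, 2): (-10, -37, -2).

(-10, -37, -2)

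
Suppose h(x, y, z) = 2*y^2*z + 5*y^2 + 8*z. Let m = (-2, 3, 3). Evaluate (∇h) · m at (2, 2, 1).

∂h/∂x = 0
∂h/∂y = 4*y*z + 10*y
∂h/∂z = 2*y^2 + 8
∇h at (2, 2, 1) = (0, 28, 16)
∇h · m = (0)(-2) + (28)(3) + (16)(3) = 132

132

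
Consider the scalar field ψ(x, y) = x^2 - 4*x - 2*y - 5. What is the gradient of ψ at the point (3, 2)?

(2, -2)

∂ψ/∂x = 2*x - 4
∂ψ/∂y = -2
∇ψ = (2*x - 4, -2)
At (3, 2): (2, -2).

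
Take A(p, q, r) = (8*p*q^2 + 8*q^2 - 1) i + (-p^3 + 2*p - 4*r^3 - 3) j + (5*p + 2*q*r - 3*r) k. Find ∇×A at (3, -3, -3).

(102, -5, 167)

(∇×A)₁ = ∂A₃/∂q − ∂A₂/∂r = 12*r^2 + 2*r
(∇×A)₂ = ∂A₁/∂r − ∂A₃/∂p = -5
(∇×A)₃ = ∂A₂/∂p − ∂A₁/∂q = -3*p^2 - 16*p*q - 16*q + 2
∇×A = (12*r^2 + 2*r, -5, -3*p^2 - 16*p*q - 16*q + 2)
At (3, -3, -3): (102, -5, 167).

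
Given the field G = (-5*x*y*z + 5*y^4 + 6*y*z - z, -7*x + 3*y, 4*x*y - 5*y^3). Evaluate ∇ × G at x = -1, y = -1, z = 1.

(∇×G)₁ = ∂G₃/∂y − ∂G₂/∂z = 4*x - 15*y^2
(∇×G)₂ = ∂G₁/∂z − ∂G₃/∂x = -5*x*y + 2*y - 1
(∇×G)₃ = ∂G₂/∂x − ∂G₁/∂y = 5*x*z - 20*y^3 - 6*z - 7
∇×G = (4*x - 15*y^2, -5*x*y + 2*y - 1, 5*x*z - 20*y^3 - 6*z - 7)
At (-1, -1, 1): (-19, -8, 2).

(-19, -8, 2)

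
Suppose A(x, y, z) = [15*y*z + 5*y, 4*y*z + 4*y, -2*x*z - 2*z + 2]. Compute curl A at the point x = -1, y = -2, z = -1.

(∇×A)₁ = ∂A₃/∂y − ∂A₂/∂z = -4*y
(∇×A)₂ = ∂A₁/∂z − ∂A₃/∂x = 15*y + 2*z
(∇×A)₃ = ∂A₂/∂x − ∂A₁/∂y = -15*z - 5
∇×A = (-4*y, 15*y + 2*z, -15*z - 5)
At (-1, -2, -1): (8, -32, 10).

(8, -32, 10)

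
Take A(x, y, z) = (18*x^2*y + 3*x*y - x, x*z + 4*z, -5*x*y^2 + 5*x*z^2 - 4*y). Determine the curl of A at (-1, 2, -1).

(13, 15, -16)

(∇×A)₁ = ∂A₃/∂y − ∂A₂/∂z = -10*x*y - x - 8
(∇×A)₂ = ∂A₁/∂z − ∂A₃/∂x = 5*y^2 - 5*z^2
(∇×A)₃ = ∂A₂/∂x − ∂A₁/∂y = -18*x^2 - 3*x + z
∇×A = (-10*x*y - x - 8, 5*y^2 - 5*z^2, -18*x^2 - 3*x + z)
At (-1, 2, -1): (13, 15, -16).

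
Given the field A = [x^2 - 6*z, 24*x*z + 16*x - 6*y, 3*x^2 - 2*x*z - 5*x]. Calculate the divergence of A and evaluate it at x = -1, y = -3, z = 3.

-6

∂A₁/∂x = 2*x
∂A₂/∂y = -6
∂A₃/∂z = -2*x
∇·A = -6
At (-1, -3, 3): -6.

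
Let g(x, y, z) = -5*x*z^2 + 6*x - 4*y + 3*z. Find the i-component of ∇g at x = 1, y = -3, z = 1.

(∇g)_1 = ∂g/∂x = -5*z^2 + 6
At (1, -3, 1): 1.

1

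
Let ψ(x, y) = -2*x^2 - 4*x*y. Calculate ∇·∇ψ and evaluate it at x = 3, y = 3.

∂²ψ/∂x² = -4
∂²ψ/∂y² = 0
∇²ψ = -4
At (3, 3): -4.

-4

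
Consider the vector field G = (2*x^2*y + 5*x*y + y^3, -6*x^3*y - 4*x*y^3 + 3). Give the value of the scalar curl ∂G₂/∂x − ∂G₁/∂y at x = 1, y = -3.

∂G₂/∂x = -18*x^2*y - 4*y^3
∂G₁/∂y = 2*x^2 + 5*x + 3*y^2
Scalar curl = -18*x^2*y - 2*x^2 - 5*x - 4*y^3 - 3*y^2
At (1, -3): 128.

128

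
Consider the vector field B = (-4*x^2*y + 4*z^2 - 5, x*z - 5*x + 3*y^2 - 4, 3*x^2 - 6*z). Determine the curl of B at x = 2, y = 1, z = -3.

(∇×B)₁ = ∂B₃/∂y − ∂B₂/∂z = -x
(∇×B)₂ = ∂B₁/∂z − ∂B₃/∂x = -6*x + 8*z
(∇×B)₃ = ∂B₂/∂x − ∂B₁/∂y = 4*x^2 + z - 5
∇×B = (-x, -6*x + 8*z, 4*x^2 + z - 5)
At (2, 1, -3): (-2, -36, 8).

(-2, -36, 8)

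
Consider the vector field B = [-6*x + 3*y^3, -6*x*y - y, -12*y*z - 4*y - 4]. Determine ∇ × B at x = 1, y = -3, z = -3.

(∇×B)₁ = ∂B₃/∂y − ∂B₂/∂z = -12*z - 4
(∇×B)₂ = ∂B₁/∂z − ∂B₃/∂x = 0
(∇×B)₃ = ∂B₂/∂x − ∂B₁/∂y = -9*y^2 - 6*y
∇×B = (-12*z - 4, 0, -9*y^2 - 6*y)
At (1, -3, -3): (32, 0, -63).

(32, 0, -63)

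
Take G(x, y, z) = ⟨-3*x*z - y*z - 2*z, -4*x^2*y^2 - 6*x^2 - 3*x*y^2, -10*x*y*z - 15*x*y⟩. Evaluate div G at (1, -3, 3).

∂G₁/∂x = -3*z
∂G₂/∂y = -8*x^2*y - 6*x*y
∂G₃/∂z = -10*x*y
∇·G = -8*x^2*y - 16*x*y - 3*z
At (1, -3, 3): 63.

63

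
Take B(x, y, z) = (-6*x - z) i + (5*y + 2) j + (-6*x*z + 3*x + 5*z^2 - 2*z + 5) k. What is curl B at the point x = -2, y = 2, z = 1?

(∇×B)₁ = ∂B₃/∂y − ∂B₂/∂z = 0
(∇×B)₂ = ∂B₁/∂z − ∂B₃/∂x = 6*z - 4
(∇×B)₃ = ∂B₂/∂x − ∂B₁/∂y = 0
∇×B = (0, 6*z - 4, 0)
At (-2, 2, 1): (0, 2, 0).

(0, 2, 0)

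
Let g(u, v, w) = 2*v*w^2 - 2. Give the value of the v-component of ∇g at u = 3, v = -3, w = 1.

2

(∇g)_2 = ∂g/∂v = 2*w^2
At (3, -3, 1): 2.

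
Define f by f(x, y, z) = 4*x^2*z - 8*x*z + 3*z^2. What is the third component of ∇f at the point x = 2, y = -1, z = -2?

(∇f)_3 = ∂f/∂z = 4*x^2 - 8*x + 6*z
At (2, -1, -2): -12.

-12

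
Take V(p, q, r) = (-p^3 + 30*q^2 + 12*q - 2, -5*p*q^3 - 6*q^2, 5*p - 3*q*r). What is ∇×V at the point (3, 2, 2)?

(∇×V)₁ = ∂V₃/∂q − ∂V₂/∂r = -3*r
(∇×V)₂ = ∂V₁/∂r − ∂V₃/∂p = -5
(∇×V)₃ = ∂V₂/∂p − ∂V₁/∂q = -5*q^3 - 60*q - 12
∇×V = (-3*r, -5, -5*q^3 - 60*q - 12)
At (3, 2, 2): (-6, -5, -172).

(-6, -5, -172)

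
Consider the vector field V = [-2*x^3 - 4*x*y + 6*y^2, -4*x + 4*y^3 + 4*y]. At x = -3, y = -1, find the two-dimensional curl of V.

∂V₂/∂x = -4
∂V₁/∂y = -4*x + 12*y
Scalar curl = 4*x - 12*y - 4
At (-3, -1): -4.

-4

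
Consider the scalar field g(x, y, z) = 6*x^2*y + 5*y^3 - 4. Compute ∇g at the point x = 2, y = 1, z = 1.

∂g/∂x = 12*x*y
∂g/∂y = 6*x^2 + 15*y^2
∂g/∂z = 0
∇g = (12*x*y, 6*x^2 + 15*y^2, 0)
At (2, 1, 1): (24, 39, 0).

(24, 39, 0)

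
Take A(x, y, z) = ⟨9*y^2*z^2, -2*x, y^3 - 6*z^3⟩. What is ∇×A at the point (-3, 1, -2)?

(3, -36, -74)

(∇×A)₁ = ∂A₃/∂y − ∂A₂/∂z = 3*y^2
(∇×A)₂ = ∂A₁/∂z − ∂A₃/∂x = 18*y^2*z
(∇×A)₃ = ∂A₂/∂x − ∂A₁/∂y = -18*y*z^2 - 2
∇×A = (3*y^2, 18*y^2*z, -18*y*z^2 - 2)
At (-3, 1, -2): (3, -36, -74).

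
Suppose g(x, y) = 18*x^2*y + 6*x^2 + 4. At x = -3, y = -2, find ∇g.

(180, 162)

∂g/∂x = 36*x*y + 12*x
∂g/∂y = 18*x^2
∇g = (36*x*y + 12*x, 18*x^2)
At (-3, -2): (180, 162).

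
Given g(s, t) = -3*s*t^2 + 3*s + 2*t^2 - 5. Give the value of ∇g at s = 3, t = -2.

(-9, 28)

∂g/∂s = -3*t^2 + 3
∂g/∂t = -6*s*t + 4*t
∇g = (-3*t^2 + 3, -6*s*t + 4*t)
At (3, -2): (-9, 28).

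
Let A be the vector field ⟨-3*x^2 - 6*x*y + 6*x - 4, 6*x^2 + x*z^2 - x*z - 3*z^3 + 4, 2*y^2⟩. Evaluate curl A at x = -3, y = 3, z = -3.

(72, 0, -42)

(∇×A)₁ = ∂A₃/∂y − ∂A₂/∂z = -2*x*z + x + 4*y + 9*z^2
(∇×A)₂ = ∂A₁/∂z − ∂A₃/∂x = 0
(∇×A)₃ = ∂A₂/∂x − ∂A₁/∂y = 18*x + z^2 - z
∇×A = (-2*x*z + x + 4*y + 9*z^2, 0, 18*x + z^2 - z)
At (-3, 3, -3): (72, 0, -42).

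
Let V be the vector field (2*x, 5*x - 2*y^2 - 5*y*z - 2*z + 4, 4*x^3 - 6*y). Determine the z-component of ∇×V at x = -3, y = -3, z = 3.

(∇×V)_3 = ∂V₂/∂x − ∂V₁/∂y
= 5 − (0)
= 5
At (-3, -3, 3): 5.

5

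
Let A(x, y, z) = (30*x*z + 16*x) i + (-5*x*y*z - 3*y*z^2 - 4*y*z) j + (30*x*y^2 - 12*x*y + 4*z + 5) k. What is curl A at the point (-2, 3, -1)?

(∇×A)₁ = ∂A₃/∂y − ∂A₂/∂z = 65*x*y - 12*x + 6*y*z + 4*y
(∇×A)₂ = ∂A₁/∂z − ∂A₃/∂x = 30*x - 30*y^2 + 12*y
(∇×A)₃ = ∂A₂/∂x − ∂A₁/∂y = -5*y*z
∇×A = (65*x*y - 12*x + 6*y*z + 4*y, 30*x - 30*y^2 + 12*y, -5*y*z)
At (-2, 3, -1): (-372, -294, 15).

(-372, -294, 15)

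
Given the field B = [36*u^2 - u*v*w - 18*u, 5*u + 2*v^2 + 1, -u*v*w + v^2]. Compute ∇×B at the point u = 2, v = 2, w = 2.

(0, 0, 9)

(∇×B)₁ = ∂B₃/∂v − ∂B₂/∂w = -u*w + 2*v
(∇×B)₂ = ∂B₁/∂w − ∂B₃/∂u = -u*v + v*w
(∇×B)₃ = ∂B₂/∂u − ∂B₁/∂v = u*w + 5
∇×B = (-u*w + 2*v, -u*v + v*w, u*w + 5)
At (2, 2, 2): (0, 0, 9).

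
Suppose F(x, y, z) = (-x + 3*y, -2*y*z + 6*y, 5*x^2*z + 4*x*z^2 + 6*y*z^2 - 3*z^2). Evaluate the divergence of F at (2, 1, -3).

-35

∂F₁/∂x = -1
∂F₂/∂y = -2*z + 6
∂F₃/∂z = 5*x^2 + 8*x*z + 12*y*z - 6*z
∇·F = 5*x^2 + 8*x*z + 12*y*z - 8*z + 5
At (2, 1, -3): -35.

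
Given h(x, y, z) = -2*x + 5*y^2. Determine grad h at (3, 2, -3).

(-2, 20, 0)

∂h/∂x = -2
∂h/∂y = 10*y
∂h/∂z = 0
∇h = (-2, 10*y, 0)
At (3, 2, -3): (-2, 20, 0).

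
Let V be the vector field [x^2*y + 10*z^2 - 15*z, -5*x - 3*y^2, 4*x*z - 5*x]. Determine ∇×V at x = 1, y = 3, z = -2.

(∇×V)₁ = ∂V₃/∂y − ∂V₂/∂z = 0
(∇×V)₂ = ∂V₁/∂z − ∂V₃/∂x = 16*z - 10
(∇×V)₃ = ∂V₂/∂x − ∂V₁/∂y = -x^2 - 5
∇×V = (0, 16*z - 10, -x^2 - 5)
At (1, 3, -2): (0, -42, -6).

(0, -42, -6)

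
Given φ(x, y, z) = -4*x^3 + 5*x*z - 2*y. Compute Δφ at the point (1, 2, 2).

-24

∂²φ/∂x² = -24*x
∂²φ/∂y² = 0
∂²φ/∂z² = 0
∇²φ = -24*x
At (1, 2, 2): -24.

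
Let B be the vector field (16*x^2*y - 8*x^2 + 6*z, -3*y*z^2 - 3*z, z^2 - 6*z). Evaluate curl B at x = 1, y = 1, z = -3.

(∇×B)₁ = ∂B₃/∂y − ∂B₂/∂z = 6*y*z + 3
(∇×B)₂ = ∂B₁/∂z − ∂B₃/∂x = 6
(∇×B)₃ = ∂B₂/∂x − ∂B₁/∂y = -16*x^2
∇×B = (6*y*z + 3, 6, -16*x^2)
At (1, 1, -3): (-15, 6, -16).

(-15, 6, -16)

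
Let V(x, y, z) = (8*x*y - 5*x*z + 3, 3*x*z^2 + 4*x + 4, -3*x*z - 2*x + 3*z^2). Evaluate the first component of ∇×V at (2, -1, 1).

-12

(∇×V)_1 = ∂V₃/∂y − ∂V₂/∂z
= 0 − (6*x*z)
= -6*x*z
At (2, -1, 1): -12.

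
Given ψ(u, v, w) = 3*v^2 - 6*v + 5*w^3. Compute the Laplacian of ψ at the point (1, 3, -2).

-54

∂²ψ/∂u² = 0
∂²ψ/∂v² = 6
∂²ψ/∂w² = 30*w
∇²ψ = 30*w + 6
At (1, 3, -2): -54.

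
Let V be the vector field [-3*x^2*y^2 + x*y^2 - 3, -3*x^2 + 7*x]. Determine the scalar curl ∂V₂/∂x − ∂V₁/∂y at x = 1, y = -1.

-3

∂V₂/∂x = -6*x + 7
∂V₁/∂y = -6*x^2*y + 2*x*y
Scalar curl = 6*x^2*y - 2*x*y - 6*x + 7
At (1, -1): -3.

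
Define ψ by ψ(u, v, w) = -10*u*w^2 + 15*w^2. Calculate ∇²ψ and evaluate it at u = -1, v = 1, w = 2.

50

∂²ψ/∂u² = 0
∂²ψ/∂v² = 0
∂²ψ/∂w² = 10*(-2*u + 3)
∇²ψ = -20*u + 30
At (-1, 1, 2): 50.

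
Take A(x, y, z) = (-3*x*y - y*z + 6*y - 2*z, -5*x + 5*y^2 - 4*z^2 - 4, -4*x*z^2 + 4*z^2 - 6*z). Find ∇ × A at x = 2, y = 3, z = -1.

(-8, -1, -6)

(∇×A)₁ = ∂A₃/∂y − ∂A₂/∂z = 8*z
(∇×A)₂ = ∂A₁/∂z − ∂A₃/∂x = -y + 4*z^2 - 2
(∇×A)₃ = ∂A₂/∂x − ∂A₁/∂y = 3*x + z - 11
∇×A = (8*z, -y + 4*z^2 - 2, 3*x + z - 11)
At (2, 3, -1): (-8, -1, -6).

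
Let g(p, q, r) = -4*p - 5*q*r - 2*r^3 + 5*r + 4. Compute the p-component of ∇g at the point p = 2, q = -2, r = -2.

(∇g)_1 = ∂g/∂p = -4
At (2, -2, -2): -4.

-4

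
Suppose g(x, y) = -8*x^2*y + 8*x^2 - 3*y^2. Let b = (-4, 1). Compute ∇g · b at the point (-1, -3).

266

∂g/∂x = -16*x*y + 16*x
∂g/∂y = -8*x^2 - 6*y
∇g at (-1, -3) = (-64, 10)
∇g · b = (-64)(-4) + (10)(1) = 266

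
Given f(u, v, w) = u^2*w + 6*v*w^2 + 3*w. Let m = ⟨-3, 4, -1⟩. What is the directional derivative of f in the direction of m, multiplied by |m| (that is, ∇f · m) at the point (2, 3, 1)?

-31

∂f/∂u = 2*u*w
∂f/∂v = 6*w^2
∂f/∂w = u^2 + 12*v*w + 3
∇f at (2, 3, 1) = (4, 6, 43)
∇f · m = (4)(-3) + (6)(4) + (43)(-1) = -31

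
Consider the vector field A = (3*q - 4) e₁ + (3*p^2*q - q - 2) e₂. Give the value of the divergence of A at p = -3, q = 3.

26

∂A₁/∂p = 0
∂A₂/∂q = 3*p^2 - 1
∇·A = 3*p^2 - 1
At (-3, 3): 26.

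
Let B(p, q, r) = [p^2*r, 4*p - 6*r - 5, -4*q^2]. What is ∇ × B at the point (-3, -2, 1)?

(∇×B)₁ = ∂B₃/∂q − ∂B₂/∂r = -8*q + 6
(∇×B)₂ = ∂B₁/∂r − ∂B₃/∂p = p^2
(∇×B)₃ = ∂B₂/∂p − ∂B₁/∂q = 4
∇×B = (-8*q + 6, p^2, 4)
At (-3, -2, 1): (22, 9, 4).

(22, 9, 4)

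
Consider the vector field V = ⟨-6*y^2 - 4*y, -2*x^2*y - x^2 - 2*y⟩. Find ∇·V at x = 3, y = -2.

-20

∂V₁/∂x = 0
∂V₂/∂y = -2*x^2 - 2
∇·V = -2*x^2 - 2
At (3, -2): -20.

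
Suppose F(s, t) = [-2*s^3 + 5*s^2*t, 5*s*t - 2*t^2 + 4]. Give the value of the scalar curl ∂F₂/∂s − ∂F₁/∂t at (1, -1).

-10

∂F₂/∂s = 5*t
∂F₁/∂t = 5*s^2
Scalar curl = -5*s^2 + 5*t
At (1, -1): -10.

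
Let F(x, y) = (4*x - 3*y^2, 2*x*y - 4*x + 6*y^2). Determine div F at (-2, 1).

12

∂F₁/∂x = 4
∂F₂/∂y = 2*x + 12*y
∇·F = 2*x + 12*y + 4
At (-2, 1): 12.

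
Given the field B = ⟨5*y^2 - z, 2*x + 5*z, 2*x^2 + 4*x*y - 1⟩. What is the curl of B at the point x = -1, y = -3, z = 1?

(-9, 15, 32)

(∇×B)₁ = ∂B₃/∂y − ∂B₂/∂z = 4*x - 5
(∇×B)₂ = ∂B₁/∂z − ∂B₃/∂x = -4*x - 4*y - 1
(∇×B)₃ = ∂B₂/∂x − ∂B₁/∂y = -10*y + 2
∇×B = (4*x - 5, -4*x - 4*y - 1, -10*y + 2)
At (-1, -3, 1): (-9, 15, 32).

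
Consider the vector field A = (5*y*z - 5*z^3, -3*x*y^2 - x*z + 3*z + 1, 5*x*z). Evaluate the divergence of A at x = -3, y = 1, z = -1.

∂A₁/∂x = 0
∂A₂/∂y = -6*x*y
∂A₃/∂z = 5*x
∇·A = -6*x*y + 5*x
At (-3, 1, -1): 3.

3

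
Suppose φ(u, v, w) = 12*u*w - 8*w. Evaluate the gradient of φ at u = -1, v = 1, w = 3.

(36, 0, -20)

∂φ/∂u = 12*w
∂φ/∂v = 0
∂φ/∂w = 12*u - 8
∇φ = (12*w, 0, 12*u - 8)
At (-1, 1, 3): (36, 0, -20).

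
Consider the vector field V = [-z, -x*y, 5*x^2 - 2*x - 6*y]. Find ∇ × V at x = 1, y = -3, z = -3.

(∇×V)₁ = ∂V₃/∂y − ∂V₂/∂z = -6
(∇×V)₂ = ∂V₁/∂z − ∂V₃/∂x = -10*x + 1
(∇×V)₃ = ∂V₂/∂x − ∂V₁/∂y = -y
∇×V = (-6, -10*x + 1, -y)
At (1, -3, -3): (-6, -9, 3).

(-6, -9, 3)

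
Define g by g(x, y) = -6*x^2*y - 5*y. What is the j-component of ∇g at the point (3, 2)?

(∇g)_2 = ∂g/∂y = -6*x^2 - 5
At (3, 2): -59.

-59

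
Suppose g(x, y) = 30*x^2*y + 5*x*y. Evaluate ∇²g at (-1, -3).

-180

∂²g/∂x² = 60*y
∂²g/∂y² = 0
∇²g = 60*y
At (-1, -3): -180.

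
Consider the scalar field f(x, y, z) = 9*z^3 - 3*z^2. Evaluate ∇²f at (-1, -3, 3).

156

∂²f/∂x² = 0
∂²f/∂y² = 0
∂²f/∂z² = 6*(9*z - 1)
∇²f = 54*z - 6
At (-1, -3, 3): 156.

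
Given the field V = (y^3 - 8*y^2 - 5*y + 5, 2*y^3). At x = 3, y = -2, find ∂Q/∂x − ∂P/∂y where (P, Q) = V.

∂V₂/∂x = 0
∂V₁/∂y = 3*y^2 - 16*y - 5
Scalar curl = -3*y^2 + 16*y + 5
At (3, -2): -39.

-39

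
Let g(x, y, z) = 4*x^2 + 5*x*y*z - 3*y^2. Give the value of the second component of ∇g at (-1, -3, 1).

(∇g)_2 = ∂g/∂y = 5*x*z - 6*y
At (-1, -3, 1): 13.

13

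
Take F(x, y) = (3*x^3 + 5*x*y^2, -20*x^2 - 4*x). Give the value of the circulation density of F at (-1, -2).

16

∂F₂/∂x = -40*x - 4
∂F₁/∂y = 10*x*y
Scalar curl = -10*x*y - 40*x - 4
At (-1, -2): 16.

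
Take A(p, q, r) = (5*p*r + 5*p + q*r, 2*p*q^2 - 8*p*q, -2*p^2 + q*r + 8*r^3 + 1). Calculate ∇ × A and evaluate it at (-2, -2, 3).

(∇×A)₁ = ∂A₃/∂q − ∂A₂/∂r = r
(∇×A)₂ = ∂A₁/∂r − ∂A₃/∂p = 9*p + q
(∇×A)₃ = ∂A₂/∂p − ∂A₁/∂q = 2*q^2 - 8*q - r
∇×A = (r, 9*p + q, 2*q^2 - 8*q - r)
At (-2, -2, 3): (3, -20, 21).

(3, -20, 21)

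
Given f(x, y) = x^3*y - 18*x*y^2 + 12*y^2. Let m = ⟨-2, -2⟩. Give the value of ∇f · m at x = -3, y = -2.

834

∂f/∂x = 3*x^2*y - 18*y^2
∂f/∂y = x^3 - 36*x*y + 24*y
∇f at (-3, -2) = (-126, -291)
∇f · m = (-126)(-2) + (-291)(-2) = 834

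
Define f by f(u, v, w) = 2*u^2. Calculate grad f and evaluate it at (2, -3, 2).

∂f/∂u = 4*u
∂f/∂v = 0
∂f/∂w = 0
∇f = (4*u, 0, 0)
At (2, -3, 2): (8, 0, 0).

(8, 0, 0)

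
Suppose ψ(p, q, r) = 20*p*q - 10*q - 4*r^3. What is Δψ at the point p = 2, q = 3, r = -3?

72

∂²ψ/∂p² = 0
∂²ψ/∂q² = 0
∂²ψ/∂r² = -24*r
∇²ψ = -24*r
At (2, 3, -3): 72.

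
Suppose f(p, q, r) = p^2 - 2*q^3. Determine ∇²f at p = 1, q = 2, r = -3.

∂²f/∂p² = 2
∂²f/∂q² = -12*q
∂²f/∂r² = 0
∇²f = -12*q + 2
At (1, 2, -3): -22.

-22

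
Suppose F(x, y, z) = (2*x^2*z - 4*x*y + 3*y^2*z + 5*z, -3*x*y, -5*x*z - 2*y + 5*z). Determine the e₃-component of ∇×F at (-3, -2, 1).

(∇×F)_3 = ∂F₂/∂x − ∂F₁/∂y
= -3*y − (-4*x + 6*y*z)
= 4*x - 6*y*z - 3*y
At (-3, -2, 1): 6.

6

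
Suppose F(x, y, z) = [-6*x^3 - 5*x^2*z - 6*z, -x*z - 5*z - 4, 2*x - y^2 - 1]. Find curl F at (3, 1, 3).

(6, -53, -3)

(∇×F)₁ = ∂F₃/∂y − ∂F₂/∂z = x - 2*y + 5
(∇×F)₂ = ∂F₁/∂z − ∂F₃/∂x = -5*x^2 - 8
(∇×F)₃ = ∂F₂/∂x − ∂F₁/∂y = -z
∇×F = (x - 2*y + 5, -5*x^2 - 8, -z)
At (3, 1, 3): (6, -53, -3).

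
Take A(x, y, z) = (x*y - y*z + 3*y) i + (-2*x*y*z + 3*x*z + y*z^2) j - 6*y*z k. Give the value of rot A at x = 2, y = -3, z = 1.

(-18, 3, 5)

(∇×A)₁ = ∂A₃/∂y − ∂A₂/∂z = 2*x*y - 3*x - 2*y*z - 6*z
(∇×A)₂ = ∂A₁/∂z − ∂A₃/∂x = -y
(∇×A)₃ = ∂A₂/∂x − ∂A₁/∂y = -x - 2*y*z + 4*z - 3
∇×A = (2*x*y - 3*x - 2*y*z - 6*z, -y, -x - 2*y*z + 4*z - 3)
At (2, -3, 1): (-18, 3, 5).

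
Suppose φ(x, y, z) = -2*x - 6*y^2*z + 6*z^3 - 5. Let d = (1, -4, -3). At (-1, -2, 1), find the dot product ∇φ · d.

∂φ/∂x = -2
∂φ/∂y = -12*y*z
∂φ/∂z = -6*y^2 + 18*z^2
∇φ at (-1, -2, 1) = (-2, 24, -6)
∇φ · d = (-2)(1) + (24)(-4) + (-6)(-3) = -80

-80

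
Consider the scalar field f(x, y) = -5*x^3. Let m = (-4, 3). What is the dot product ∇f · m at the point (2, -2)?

∂f/∂x = -15*x^2
∂f/∂y = 0
∇f at (2, -2) = (-60, 0)
∇f · m = (-60)(-4) + (0)(3) = 240

240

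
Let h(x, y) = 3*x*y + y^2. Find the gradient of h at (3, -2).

∂h/∂x = 3*y
∂h/∂y = 3*x + 2*y
∇h = (3*y, 3*x + 2*y)
At (3, -2): (-6, 5).

(-6, 5)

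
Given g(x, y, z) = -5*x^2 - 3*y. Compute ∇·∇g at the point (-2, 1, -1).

∂²g/∂x² = -10
∂²g/∂y² = 0
∂²g/∂z² = 0
∇²g = -10
At (-2, 1, -1): -10.

-10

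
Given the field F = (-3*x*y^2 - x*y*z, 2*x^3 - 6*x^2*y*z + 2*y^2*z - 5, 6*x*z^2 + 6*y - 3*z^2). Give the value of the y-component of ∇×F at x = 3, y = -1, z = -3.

(∇×F)_2 = ∂F₁/∂z − ∂F₃/∂x
= -x*y − (6*z^2)
= -x*y - 6*z^2
At (3, -1, -3): -51.

-51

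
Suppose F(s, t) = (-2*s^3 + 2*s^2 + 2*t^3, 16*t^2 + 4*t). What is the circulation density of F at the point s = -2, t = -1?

∂F₂/∂s = 0
∂F₁/∂t = 6*t^2
Scalar curl = -6*t^2
At (-2, -1): -6.

-6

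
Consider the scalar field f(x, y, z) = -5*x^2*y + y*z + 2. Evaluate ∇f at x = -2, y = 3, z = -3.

∂f/∂x = -10*x*y
∂f/∂y = -5*x^2 + z
∂f/∂z = y
∇f = (-10*x*y, -5*x^2 + z, y)
At (-2, 3, -3): (60, -23, 3).

(60, -23, 3)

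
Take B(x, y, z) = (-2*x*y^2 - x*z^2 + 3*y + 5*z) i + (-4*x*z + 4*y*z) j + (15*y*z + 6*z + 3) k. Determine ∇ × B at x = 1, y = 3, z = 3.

(∇×B)₁ = ∂B₃/∂y − ∂B₂/∂z = 4*x - 4*y + 15*z
(∇×B)₂ = ∂B₁/∂z − ∂B₃/∂x = -2*x*z + 5
(∇×B)₃ = ∂B₂/∂x − ∂B₁/∂y = 4*x*y - 4*z - 3
∇×B = (4*x - 4*y + 15*z, -2*x*z + 5, 4*x*y - 4*z - 3)
At (1, 3, 3): (37, -1, -3).

(37, -1, -3)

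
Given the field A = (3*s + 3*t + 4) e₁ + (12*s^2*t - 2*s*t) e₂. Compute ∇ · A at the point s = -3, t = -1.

117

∂A₁/∂s = 3
∂A₂/∂t = 12*s^2 - 2*s
∇·A = 12*s^2 - 2*s + 3
At (-3, -1): 117.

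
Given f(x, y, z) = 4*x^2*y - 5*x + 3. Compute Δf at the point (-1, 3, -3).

∂²f/∂x² = 8*y
∂²f/∂y² = 0
∂²f/∂z² = 0
∇²f = 8*y
At (-1, 3, -3): 24.

24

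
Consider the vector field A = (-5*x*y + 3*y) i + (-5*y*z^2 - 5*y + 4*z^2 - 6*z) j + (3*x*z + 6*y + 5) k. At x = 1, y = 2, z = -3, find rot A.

(-24, 9, 2)

(∇×A)₁ = ∂A₃/∂y − ∂A₂/∂z = 10*y*z - 8*z + 12
(∇×A)₂ = ∂A₁/∂z − ∂A₃/∂x = -3*z
(∇×A)₃ = ∂A₂/∂x − ∂A₁/∂y = 5*x - 3
∇×A = (10*y*z - 8*z + 12, -3*z, 5*x - 3)
At (1, 2, -3): (-24, 9, 2).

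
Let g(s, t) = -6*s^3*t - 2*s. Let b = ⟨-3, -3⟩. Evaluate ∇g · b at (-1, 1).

∂g/∂s = -18*s^2*t - 2
∂g/∂t = -6*s^3
∇g at (-1, 1) = (-20, 6)
∇g · b = (-20)(-3) + (6)(-3) = 42

42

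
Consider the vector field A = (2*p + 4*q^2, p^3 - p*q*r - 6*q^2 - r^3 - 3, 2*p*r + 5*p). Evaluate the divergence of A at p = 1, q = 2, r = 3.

∂A₁/∂p = 2
∂A₂/∂q = -p*r - 12*q
∂A₃/∂r = 2*p
∇·A = -p*r + 2*p - 12*q + 2
At (1, 2, 3): -23.

-23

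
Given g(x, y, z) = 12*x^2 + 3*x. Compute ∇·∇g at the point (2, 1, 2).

24

∂²g/∂x² = 24
∂²g/∂y² = 0
∂²g/∂z² = 0
∇²g = 24
At (2, 1, 2): 24.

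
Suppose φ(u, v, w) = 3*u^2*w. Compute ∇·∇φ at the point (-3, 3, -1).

-6

∂²φ/∂u² = 6*w
∂²φ/∂v² = 0
∂²φ/∂w² = 0
∇²φ = 6*w
At (-3, 3, -1): -6.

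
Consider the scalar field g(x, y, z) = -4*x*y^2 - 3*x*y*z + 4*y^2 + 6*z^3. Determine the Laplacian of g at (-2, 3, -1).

∂²g/∂x² = 0
∂²g/∂y² = 8*(-x + 1)
∂²g/∂z² = 36*z
∇²g = -8*x + 36*z + 8
At (-2, 3, -1): -12.

-12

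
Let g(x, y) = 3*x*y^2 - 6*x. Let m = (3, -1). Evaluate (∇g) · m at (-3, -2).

-18

∂g/∂x = 3*y^2 - 6
∂g/∂y = 6*x*y
∇g at (-3, -2) = (6, 36)
∇g · m = (6)(3) + (36)(-1) = -18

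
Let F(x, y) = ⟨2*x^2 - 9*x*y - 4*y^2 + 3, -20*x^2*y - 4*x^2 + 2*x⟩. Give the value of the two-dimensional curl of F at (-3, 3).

383

∂F₂/∂x = -40*x*y - 8*x + 2
∂F₁/∂y = -9*x - 8*y
Scalar curl = -40*x*y + x + 8*y + 2
At (-3, 3): 383.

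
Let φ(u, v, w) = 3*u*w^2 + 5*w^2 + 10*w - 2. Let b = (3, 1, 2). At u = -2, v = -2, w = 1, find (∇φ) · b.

25

∂φ/∂u = 3*w^2
∂φ/∂v = 0
∂φ/∂w = 6*u*w + 10*w + 10
∇φ at (-2, -2, 1) = (3, 0, 8)
∇φ · b = (3)(3) + (0)(1) + (8)(2) = 25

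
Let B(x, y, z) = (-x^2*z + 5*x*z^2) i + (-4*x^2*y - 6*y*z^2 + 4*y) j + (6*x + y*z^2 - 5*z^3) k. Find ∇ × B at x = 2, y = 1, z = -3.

(-27, -70, -16)

(∇×B)₁ = ∂B₃/∂y − ∂B₂/∂z = 12*y*z + z^2
(∇×B)₂ = ∂B₁/∂z − ∂B₃/∂x = -x^2 + 10*x*z - 6
(∇×B)₃ = ∂B₂/∂x − ∂B₁/∂y = -8*x*y
∇×B = (12*y*z + z^2, -x^2 + 10*x*z - 6, -8*x*y)
At (2, 1, -3): (-27, -70, -16).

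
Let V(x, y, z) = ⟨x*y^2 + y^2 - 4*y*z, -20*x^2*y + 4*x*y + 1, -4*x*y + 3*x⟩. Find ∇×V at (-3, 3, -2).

(12, -3, 376)

(∇×V)₁ = ∂V₃/∂y − ∂V₂/∂z = -4*x
(∇×V)₂ = ∂V₁/∂z − ∂V₃/∂x = -3
(∇×V)₃ = ∂V₂/∂x − ∂V₁/∂y = -42*x*y + 2*y + 4*z
∇×V = (-4*x, -3, -42*x*y + 2*y + 4*z)
At (-3, 3, -2): (12, -3, 376).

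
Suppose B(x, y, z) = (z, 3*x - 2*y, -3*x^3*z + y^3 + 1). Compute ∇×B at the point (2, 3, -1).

(27, -35, 3)

(∇×B)₁ = ∂B₃/∂y − ∂B₂/∂z = 3*y^2
(∇×B)₂ = ∂B₁/∂z − ∂B₃/∂x = 9*x^2*z + 1
(∇×B)₃ = ∂B₂/∂x − ∂B₁/∂y = 3
∇×B = (3*y^2, 9*x^2*z + 1, 3)
At (2, 3, -1): (27, -35, 3).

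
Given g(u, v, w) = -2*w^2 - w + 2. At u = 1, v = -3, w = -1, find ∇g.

∂g/∂u = 0
∂g/∂v = 0
∂g/∂w = -4*w - 1
∇g = (0, 0, -4*w - 1)
At (1, -3, -1): (0, 0, 3).

(0, 0, 3)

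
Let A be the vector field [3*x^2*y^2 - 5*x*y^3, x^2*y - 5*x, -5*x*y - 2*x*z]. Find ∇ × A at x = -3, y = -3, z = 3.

(15, -9, -230)

(∇×A)₁ = ∂A₃/∂y − ∂A₂/∂z = -5*x
(∇×A)₂ = ∂A₁/∂z − ∂A₃/∂x = 5*y + 2*z
(∇×A)₃ = ∂A₂/∂x − ∂A₁/∂y = -6*x^2*y + 15*x*y^2 + 2*x*y - 5
∇×A = (-5*x, 5*y + 2*z, -6*x^2*y + 15*x*y^2 + 2*x*y - 5)
At (-3, -3, 3): (15, -9, -230).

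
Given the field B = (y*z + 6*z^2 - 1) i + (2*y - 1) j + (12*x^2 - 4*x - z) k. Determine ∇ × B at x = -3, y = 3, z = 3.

(0, 115, -3)

(∇×B)₁ = ∂B₃/∂y − ∂B₂/∂z = 0
(∇×B)₂ = ∂B₁/∂z − ∂B₃/∂x = -24*x + y + 12*z + 4
(∇×B)₃ = ∂B₂/∂x − ∂B₁/∂y = -z
∇×B = (0, -24*x + y + 12*z + 4, -z)
At (-3, 3, 3): (0, 115, -3).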